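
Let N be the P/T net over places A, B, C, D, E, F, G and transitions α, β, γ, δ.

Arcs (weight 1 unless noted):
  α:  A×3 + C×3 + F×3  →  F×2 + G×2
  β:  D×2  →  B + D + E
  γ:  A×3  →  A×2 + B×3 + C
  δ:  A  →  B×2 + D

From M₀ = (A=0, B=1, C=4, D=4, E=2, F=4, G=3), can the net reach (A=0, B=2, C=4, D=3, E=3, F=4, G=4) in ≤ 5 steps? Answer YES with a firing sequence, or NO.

depth 0: 1 marking
depth 1: 2 markings reached so far
depth 2: 3 markings reached so far
depth 3: 4 markings reached so far
depth 4: 4 markings reached so far
(frontier empty at depth 4; search complete)
target is not among the 4 markings reachable within 5 steps

NO — not reachable within 5 firings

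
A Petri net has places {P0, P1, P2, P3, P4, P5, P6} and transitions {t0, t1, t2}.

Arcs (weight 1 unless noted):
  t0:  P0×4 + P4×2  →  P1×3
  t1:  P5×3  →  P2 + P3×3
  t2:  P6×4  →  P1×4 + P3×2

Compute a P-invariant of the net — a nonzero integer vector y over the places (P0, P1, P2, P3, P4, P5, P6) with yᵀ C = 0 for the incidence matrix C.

y = (P0:3, P1:4, P2:24, P3:-8, P4:0, P5:0, P6:0)

Incidence matrix C (rows=places, cols=transitions):
       t0   t1   t2
   P0  -4    0    0
   P1   3    0    4
   P2   0    1    0
   P3   0    3    2
   P4  -2    0    0
   P5   0   -3    0
   P6   0    0   -4

Candidate y = [3, 4, 24, -8, 0, 0, 0]; check y·C column-wise:
  col t0: 3·-4 + 4·3 + 24·0 + -8·0 + 0·-2 = 0
  col t1: 3·0 + 4·0 + 24·1 + -8·3 + 0·-3 = 0
  col t2: 3·0 + 4·4 + 24·0 + -8·2 + 0·-4 = 0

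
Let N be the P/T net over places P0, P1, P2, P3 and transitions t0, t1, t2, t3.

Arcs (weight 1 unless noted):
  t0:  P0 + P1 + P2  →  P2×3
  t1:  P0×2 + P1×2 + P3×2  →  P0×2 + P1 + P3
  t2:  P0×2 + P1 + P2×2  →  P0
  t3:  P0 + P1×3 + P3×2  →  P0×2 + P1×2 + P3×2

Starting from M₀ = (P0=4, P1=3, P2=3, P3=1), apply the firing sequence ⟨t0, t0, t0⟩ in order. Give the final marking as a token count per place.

(P0=1, P1=0, P2=9, P3=1)

step 1: fire t0:  (P0=4, P1=3, P2=3, P3=1) → (P0=3, P1=2, P2=5, P3=1)
step 2: fire t0:  (P0=3, P1=2, P2=5, P3=1) → (P0=2, P1=1, P2=7, P3=1)
step 3: fire t0:  (P0=2, P1=1, P2=7, P3=1) → (P0=1, P1=0, P2=9, P3=1)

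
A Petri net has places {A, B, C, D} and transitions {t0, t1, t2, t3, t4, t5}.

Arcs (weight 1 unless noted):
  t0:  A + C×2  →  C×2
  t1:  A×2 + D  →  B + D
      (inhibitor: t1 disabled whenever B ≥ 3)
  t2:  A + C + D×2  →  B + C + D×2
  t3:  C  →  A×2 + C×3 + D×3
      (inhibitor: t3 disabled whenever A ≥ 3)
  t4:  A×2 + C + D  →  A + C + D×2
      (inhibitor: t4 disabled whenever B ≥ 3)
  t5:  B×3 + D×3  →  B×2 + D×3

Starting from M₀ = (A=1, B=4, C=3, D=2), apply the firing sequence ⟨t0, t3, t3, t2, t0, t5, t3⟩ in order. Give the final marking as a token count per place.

(A=4, B=4, C=9, D=11)

step 1: fire t0:  (A=1, B=4, C=3, D=2) → (A=0, B=4, C=3, D=2)
step 2: fire t3:  (A=0, B=4, C=3, D=2) → (A=2, B=4, C=5, D=5)
step 3: fire t3:  (A=2, B=4, C=5, D=5) → (A=4, B=4, C=7, D=8)
step 4: fire t2:  (A=4, B=4, C=7, D=8) → (A=3, B=5, C=7, D=8)
step 5: fire t0:  (A=3, B=5, C=7, D=8) → (A=2, B=5, C=7, D=8)
step 6: fire t5:  (A=2, B=5, C=7, D=8) → (A=2, B=4, C=7, D=8)
step 7: fire t3:  (A=2, B=4, C=7, D=8) → (A=4, B=4, C=9, D=11)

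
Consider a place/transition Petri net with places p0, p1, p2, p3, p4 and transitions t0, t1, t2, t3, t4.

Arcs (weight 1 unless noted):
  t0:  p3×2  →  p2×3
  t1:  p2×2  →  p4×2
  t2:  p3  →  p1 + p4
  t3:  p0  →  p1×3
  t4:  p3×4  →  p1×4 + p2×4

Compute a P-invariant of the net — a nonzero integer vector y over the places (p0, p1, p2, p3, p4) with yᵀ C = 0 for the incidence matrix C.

Incidence matrix C (rows=places, cols=transitions):
       t0   t1   t2   t3   t4
   p0   0    0    0   -1    0
   p1   0    0    1    3    4
   p2   3   -2    0    0    4
   p3  -2    0   -1    0   -4
   p4   0    2    1    0    0

Candidate y = [3, 1, 2, 3, 2]; check y·C column-wise:
  col t0: 3·0 + 1·0 + 2·3 + 3·-2 + 2·0 = 0
  col t1: 3·0 + 1·0 + 2·-2 + 3·0 + 2·2 = 0
  col t2: 3·0 + 1·1 + 2·0 + 3·-1 + 2·1 = 0
  col t3: 3·-1 + 1·3 + 2·0 + 3·0 + 2·0 = 0
  col t4: 3·0 + 1·4 + 2·4 + 3·-4 + 2·0 = 0

y = (p0:3, p1:1, p2:2, p3:3, p4:2)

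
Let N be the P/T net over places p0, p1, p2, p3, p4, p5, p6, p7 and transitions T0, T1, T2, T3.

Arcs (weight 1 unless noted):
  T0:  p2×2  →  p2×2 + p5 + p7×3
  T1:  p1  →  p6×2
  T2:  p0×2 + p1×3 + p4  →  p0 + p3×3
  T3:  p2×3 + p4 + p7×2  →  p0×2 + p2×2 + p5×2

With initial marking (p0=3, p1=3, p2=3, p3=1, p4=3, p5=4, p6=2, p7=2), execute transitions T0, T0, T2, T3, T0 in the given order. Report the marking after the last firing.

step 1: fire T0:  (p0=3, p1=3, p2=3, p3=1, p4=3, p5=4, p6=2, p7=2) → (p0=3, p1=3, p2=3, p3=1, p4=3, p5=5, p6=2, p7=5)
step 2: fire T0:  (p0=3, p1=3, p2=3, p3=1, p4=3, p5=5, p6=2, p7=5) → (p0=3, p1=3, p2=3, p3=1, p4=3, p5=6, p6=2, p7=8)
step 3: fire T2:  (p0=3, p1=3, p2=3, p3=1, p4=3, p5=6, p6=2, p7=8) → (p0=2, p1=0, p2=3, p3=4, p4=2, p5=6, p6=2, p7=8)
step 4: fire T3:  (p0=2, p1=0, p2=3, p3=4, p4=2, p5=6, p6=2, p7=8) → (p0=4, p1=0, p2=2, p3=4, p4=1, p5=8, p6=2, p7=6)
step 5: fire T0:  (p0=4, p1=0, p2=2, p3=4, p4=1, p5=8, p6=2, p7=6) → (p0=4, p1=0, p2=2, p3=4, p4=1, p5=9, p6=2, p7=9)

(p0=4, p1=0, p2=2, p3=4, p4=1, p5=9, p6=2, p7=9)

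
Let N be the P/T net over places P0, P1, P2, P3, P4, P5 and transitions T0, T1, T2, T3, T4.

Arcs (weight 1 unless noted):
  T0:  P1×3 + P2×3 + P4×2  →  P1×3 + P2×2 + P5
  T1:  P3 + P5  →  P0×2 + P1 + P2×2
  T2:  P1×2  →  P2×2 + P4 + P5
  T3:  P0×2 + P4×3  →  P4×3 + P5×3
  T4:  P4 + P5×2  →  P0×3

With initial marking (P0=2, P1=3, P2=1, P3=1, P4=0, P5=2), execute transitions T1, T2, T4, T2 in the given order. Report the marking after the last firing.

(P0=7, P1=0, P2=7, P3=0, P4=1, P5=1)

step 1: fire T1:  (P0=2, P1=3, P2=1, P3=1, P4=0, P5=2) → (P0=4, P1=4, P2=3, P3=0, P4=0, P5=1)
step 2: fire T2:  (P0=4, P1=4, P2=3, P3=0, P4=0, P5=1) → (P0=4, P1=2, P2=5, P3=0, P4=1, P5=2)
step 3: fire T4:  (P0=4, P1=2, P2=5, P3=0, P4=1, P5=2) → (P0=7, P1=2, P2=5, P3=0, P4=0, P5=0)
step 4: fire T2:  (P0=7, P1=2, P2=5, P3=0, P4=0, P5=0) → (P0=7, P1=0, P2=7, P3=0, P4=1, P5=1)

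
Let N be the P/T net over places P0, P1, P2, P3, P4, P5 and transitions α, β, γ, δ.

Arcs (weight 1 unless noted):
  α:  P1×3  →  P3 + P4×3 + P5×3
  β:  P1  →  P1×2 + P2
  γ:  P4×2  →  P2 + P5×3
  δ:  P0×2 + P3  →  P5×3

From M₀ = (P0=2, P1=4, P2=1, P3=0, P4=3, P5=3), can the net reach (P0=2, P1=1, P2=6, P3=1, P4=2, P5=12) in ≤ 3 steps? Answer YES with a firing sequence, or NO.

NO — not reachable within 3 firings

depth 0: 1 marking
depth 1: 4 markings reached so far
depth 2: 9 markings reached so far
depth 3: 16 markings reached so far
target is not among the 16 markings reachable within 3 steps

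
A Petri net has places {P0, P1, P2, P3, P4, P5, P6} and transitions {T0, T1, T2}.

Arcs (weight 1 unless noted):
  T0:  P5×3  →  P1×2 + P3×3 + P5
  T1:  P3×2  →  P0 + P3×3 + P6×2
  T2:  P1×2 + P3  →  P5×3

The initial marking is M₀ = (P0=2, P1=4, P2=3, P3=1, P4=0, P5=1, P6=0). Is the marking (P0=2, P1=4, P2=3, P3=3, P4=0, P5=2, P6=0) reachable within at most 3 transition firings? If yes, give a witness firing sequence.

YES — reachable via ⟨T2, T0⟩ (2 firings)

step 1: fire T2:  (P0=2, P1=4, P2=3, P3=1, P4=0, P5=1, P6=0) → (P0=2, P1=2, P2=3, P3=0, P4=0, P5=4, P6=0)
step 2: fire T0:  (P0=2, P1=2, P2=3, P3=0, P4=0, P5=4, P6=0) → (P0=2, P1=4, P2=3, P3=3, P4=0, P5=2, P6=0)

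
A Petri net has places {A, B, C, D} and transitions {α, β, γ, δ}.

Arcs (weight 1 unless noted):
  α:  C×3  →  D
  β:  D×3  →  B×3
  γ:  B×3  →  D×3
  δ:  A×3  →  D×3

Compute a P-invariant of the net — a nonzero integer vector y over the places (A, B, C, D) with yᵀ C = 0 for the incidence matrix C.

y = (A:3, B:3, C:1, D:3)

Incidence matrix C (rows=places, cols=transitions):
        α    β    γ    δ
    A   0    0    0   -3
    B   0    3   -3    0
    C  -3    0    0    0
    D   1   -3    3    3

Candidate y = [3, 3, 1, 3]; check y·C column-wise:
  col α: 3·0 + 3·0 + 1·-3 + 3·1 = 0
  col β: 3·0 + 3·3 + 1·0 + 3·-3 = 0
  col γ: 3·0 + 3·-3 + 1·0 + 3·3 = 0
  col δ: 3·-3 + 3·0 + 1·0 + 3·3 = 0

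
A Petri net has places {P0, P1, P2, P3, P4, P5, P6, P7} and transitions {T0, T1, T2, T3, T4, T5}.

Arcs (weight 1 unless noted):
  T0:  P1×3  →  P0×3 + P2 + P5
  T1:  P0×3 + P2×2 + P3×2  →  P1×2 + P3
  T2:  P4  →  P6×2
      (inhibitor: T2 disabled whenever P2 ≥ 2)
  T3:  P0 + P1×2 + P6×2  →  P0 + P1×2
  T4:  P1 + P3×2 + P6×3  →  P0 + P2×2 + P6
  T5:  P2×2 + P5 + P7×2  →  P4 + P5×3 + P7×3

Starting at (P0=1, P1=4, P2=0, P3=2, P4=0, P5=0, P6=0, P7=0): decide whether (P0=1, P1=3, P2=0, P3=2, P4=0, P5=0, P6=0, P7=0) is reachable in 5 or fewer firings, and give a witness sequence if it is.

depth 0: 1 marking
depth 1: 2 markings reached so far
depth 2: 2 markings reached so far
(frontier empty at depth 2; search complete)
target is not among the 2 markings reachable within 5 steps

NO — not reachable within 5 firings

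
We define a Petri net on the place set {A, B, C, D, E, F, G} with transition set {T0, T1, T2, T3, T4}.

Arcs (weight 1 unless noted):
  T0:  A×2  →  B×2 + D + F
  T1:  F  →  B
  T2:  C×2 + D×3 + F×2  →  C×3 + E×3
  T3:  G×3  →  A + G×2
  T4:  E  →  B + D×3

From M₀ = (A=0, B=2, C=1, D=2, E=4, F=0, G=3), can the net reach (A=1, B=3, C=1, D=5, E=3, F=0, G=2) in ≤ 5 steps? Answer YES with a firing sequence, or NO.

step 1: fire T3:  (A=0, B=2, C=1, D=2, E=4, F=0, G=3) → (A=1, B=2, C=1, D=2, E=4, F=0, G=2)
step 2: fire T4:  (A=1, B=2, C=1, D=2, E=4, F=0, G=2) → (A=1, B=3, C=1, D=5, E=3, F=0, G=2)

YES — reachable via ⟨T3, T4⟩ (2 firings)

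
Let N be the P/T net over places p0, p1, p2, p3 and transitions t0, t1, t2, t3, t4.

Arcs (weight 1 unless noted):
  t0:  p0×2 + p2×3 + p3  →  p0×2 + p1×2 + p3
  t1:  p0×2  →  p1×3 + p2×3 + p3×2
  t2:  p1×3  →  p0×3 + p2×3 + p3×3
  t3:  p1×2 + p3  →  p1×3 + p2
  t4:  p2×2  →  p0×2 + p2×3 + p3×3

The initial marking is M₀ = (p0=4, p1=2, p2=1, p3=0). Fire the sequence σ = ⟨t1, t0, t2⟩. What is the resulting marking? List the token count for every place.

step 1: fire t1:  (p0=4, p1=2, p2=1, p3=0) → (p0=2, p1=5, p2=4, p3=2)
step 2: fire t0:  (p0=2, p1=5, p2=4, p3=2) → (p0=2, p1=7, p2=1, p3=2)
step 3: fire t2:  (p0=2, p1=7, p2=1, p3=2) → (p0=5, p1=4, p2=4, p3=5)

(p0=5, p1=4, p2=4, p3=5)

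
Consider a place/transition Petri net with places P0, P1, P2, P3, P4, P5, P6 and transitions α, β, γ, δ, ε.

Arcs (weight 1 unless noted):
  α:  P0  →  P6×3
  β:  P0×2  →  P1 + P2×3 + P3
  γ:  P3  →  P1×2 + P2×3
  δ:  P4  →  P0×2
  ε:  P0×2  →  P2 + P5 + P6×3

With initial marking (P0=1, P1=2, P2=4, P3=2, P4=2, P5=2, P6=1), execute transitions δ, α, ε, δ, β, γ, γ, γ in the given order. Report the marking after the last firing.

(P0=0, P1=9, P2=17, P3=0, P4=0, P5=3, P6=7)

step 1: fire δ:  (P0=1, P1=2, P2=4, P3=2, P4=2, P5=2, P6=1) → (P0=3, P1=2, P2=4, P3=2, P4=1, P5=2, P6=1)
step 2: fire α:  (P0=3, P1=2, P2=4, P3=2, P4=1, P5=2, P6=1) → (P0=2, P1=2, P2=4, P3=2, P4=1, P5=2, P6=4)
step 3: fire ε:  (P0=2, P1=2, P2=4, P3=2, P4=1, P5=2, P6=4) → (P0=0, P1=2, P2=5, P3=2, P4=1, P5=3, P6=7)
step 4: fire δ:  (P0=0, P1=2, P2=5, P3=2, P4=1, P5=3, P6=7) → (P0=2, P1=2, P2=5, P3=2, P4=0, P5=3, P6=7)
step 5: fire β:  (P0=2, P1=2, P2=5, P3=2, P4=0, P5=3, P6=7) → (P0=0, P1=3, P2=8, P3=3, P4=0, P5=3, P6=7)
step 6: fire γ:  (P0=0, P1=3, P2=8, P3=3, P4=0, P5=3, P6=7) → (P0=0, P1=5, P2=11, P3=2, P4=0, P5=3, P6=7)
step 7: fire γ:  (P0=0, P1=5, P2=11, P3=2, P4=0, P5=3, P6=7) → (P0=0, P1=7, P2=14, P3=1, P4=0, P5=3, P6=7)
step 8: fire γ:  (P0=0, P1=7, P2=14, P3=1, P4=0, P5=3, P6=7) → (P0=0, P1=9, P2=17, P3=0, P4=0, P5=3, P6=7)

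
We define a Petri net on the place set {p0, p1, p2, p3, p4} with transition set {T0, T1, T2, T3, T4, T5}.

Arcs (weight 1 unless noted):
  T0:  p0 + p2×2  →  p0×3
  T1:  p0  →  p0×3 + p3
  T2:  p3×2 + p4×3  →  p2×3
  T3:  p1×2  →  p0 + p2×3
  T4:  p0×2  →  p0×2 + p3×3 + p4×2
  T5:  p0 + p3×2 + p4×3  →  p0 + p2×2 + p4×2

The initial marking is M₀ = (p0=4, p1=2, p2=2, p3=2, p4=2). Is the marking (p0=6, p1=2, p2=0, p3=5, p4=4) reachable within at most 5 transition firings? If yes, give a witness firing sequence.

step 1: fire T0:  (p0=4, p1=2, p2=2, p3=2, p4=2) → (p0=6, p1=2, p2=0, p3=2, p4=2)
step 2: fire T4:  (p0=6, p1=2, p2=0, p3=2, p4=2) → (p0=6, p1=2, p2=0, p3=5, p4=4)

YES — reachable via ⟨T0, T4⟩ (2 firings)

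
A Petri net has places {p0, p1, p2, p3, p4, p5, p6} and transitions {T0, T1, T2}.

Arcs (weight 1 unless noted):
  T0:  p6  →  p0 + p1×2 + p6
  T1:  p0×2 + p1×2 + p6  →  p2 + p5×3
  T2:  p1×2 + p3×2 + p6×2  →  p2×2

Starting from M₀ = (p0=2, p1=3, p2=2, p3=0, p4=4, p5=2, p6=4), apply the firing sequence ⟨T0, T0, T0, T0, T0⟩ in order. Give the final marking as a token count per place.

(p0=7, p1=13, p2=2, p3=0, p4=4, p5=2, p6=4)

step 1: fire T0:  (p0=2, p1=3, p2=2, p3=0, p4=4, p5=2, p6=4) → (p0=3, p1=5, p2=2, p3=0, p4=4, p5=2, p6=4)
step 2: fire T0:  (p0=3, p1=5, p2=2, p3=0, p4=4, p5=2, p6=4) → (p0=4, p1=7, p2=2, p3=0, p4=4, p5=2, p6=4)
step 3: fire T0:  (p0=4, p1=7, p2=2, p3=0, p4=4, p5=2, p6=4) → (p0=5, p1=9, p2=2, p3=0, p4=4, p5=2, p6=4)
step 4: fire T0:  (p0=5, p1=9, p2=2, p3=0, p4=4, p5=2, p6=4) → (p0=6, p1=11, p2=2, p3=0, p4=4, p5=2, p6=4)
step 5: fire T0:  (p0=6, p1=11, p2=2, p3=0, p4=4, p5=2, p6=4) → (p0=7, p1=13, p2=2, p3=0, p4=4, p5=2, p6=4)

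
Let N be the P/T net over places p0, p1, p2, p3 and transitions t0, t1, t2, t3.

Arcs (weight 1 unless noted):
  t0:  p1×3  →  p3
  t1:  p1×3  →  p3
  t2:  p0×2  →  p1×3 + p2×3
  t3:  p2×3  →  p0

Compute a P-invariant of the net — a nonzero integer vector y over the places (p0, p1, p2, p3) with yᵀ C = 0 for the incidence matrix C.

y = (p0:3, p1:1, p2:1, p3:3)

Incidence matrix C (rows=places, cols=transitions):
       t0   t1   t2   t3
   p0   0    0   -2    1
   p1  -3   -3    3    0
   p2   0    0    3   -3
   p3   1    1    0    0

Candidate y = [3, 1, 1, 3]; check y·C column-wise:
  col t0: 3·0 + 1·-3 + 1·0 + 3·1 = 0
  col t1: 3·0 + 1·-3 + 1·0 + 3·1 = 0
  col t2: 3·-2 + 1·3 + 1·3 + 3·0 = 0
  col t3: 3·1 + 1·0 + 1·-3 + 3·0 = 0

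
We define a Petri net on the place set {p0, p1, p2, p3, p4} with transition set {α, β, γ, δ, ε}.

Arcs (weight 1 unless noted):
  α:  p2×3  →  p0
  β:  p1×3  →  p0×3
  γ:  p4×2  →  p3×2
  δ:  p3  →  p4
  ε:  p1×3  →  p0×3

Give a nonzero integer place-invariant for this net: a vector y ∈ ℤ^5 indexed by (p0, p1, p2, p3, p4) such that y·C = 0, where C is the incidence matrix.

y = (p0:3, p1:3, p2:1, p3:0, p4:0)

Incidence matrix C (rows=places, cols=transitions):
        α    β    γ    δ    ε
   p0   1    3    0    0    3
   p1   0   -3    0    0   -3
   p2  -3    0    0    0    0
   p3   0    0    2   -1    0
   p4   0    0   -2    1    0

Candidate y = [3, 3, 1, 0, 0]; check y·C column-wise:
  col α: 3·1 + 3·0 + 1·-3 = 0
  col β: 3·3 + 3·-3 + 1·0 = 0
  col γ: 3·0 + 3·0 + 1·0 + 0·2 + 0·-2 = 0
  col δ: 3·0 + 3·0 + 1·0 + 0·-1 + 0·1 = 0
  col ε: 3·3 + 3·-3 + 1·0 = 0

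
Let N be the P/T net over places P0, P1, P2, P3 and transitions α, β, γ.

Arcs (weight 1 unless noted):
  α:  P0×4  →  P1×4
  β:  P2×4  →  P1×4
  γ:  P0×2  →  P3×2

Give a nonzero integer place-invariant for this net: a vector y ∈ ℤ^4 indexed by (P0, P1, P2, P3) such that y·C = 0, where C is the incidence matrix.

y = (P0:1, P1:1, P2:1, P3:1)

Incidence matrix C (rows=places, cols=transitions):
        α    β    γ
   P0  -4    0   -2
   P1   4    4    0
   P2   0   -4    0
   P3   0    0    2

Candidate y = [1, 1, 1, 1]; check y·C column-wise:
  col α: 1·-4 + 1·4 + 1·0 + 1·0 = 0
  col β: 1·0 + 1·4 + 1·-4 + 1·0 = 0
  col γ: 1·-2 + 1·0 + 1·0 + 1·2 = 0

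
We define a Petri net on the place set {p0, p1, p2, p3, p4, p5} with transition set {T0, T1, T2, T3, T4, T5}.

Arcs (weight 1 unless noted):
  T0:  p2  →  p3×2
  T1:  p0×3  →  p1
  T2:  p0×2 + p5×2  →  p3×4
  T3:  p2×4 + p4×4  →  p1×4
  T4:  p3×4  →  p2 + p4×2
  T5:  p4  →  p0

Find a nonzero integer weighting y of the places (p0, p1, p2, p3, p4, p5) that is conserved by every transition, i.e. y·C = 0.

Incidence matrix C (rows=places, cols=transitions):
       T0   T1   T2   T3   T4   T5
   p0   0   -3   -2    0    0    1
   p1   0    1    0    4    0    0
   p2  -1    0    0   -4    1    0
   p3   2    0    4    0   -4    0
   p4   0    0    0   -4    2   -1
   p5   0    0   -2    0    0    0

Candidate y = [1, 3, 2, 1, 1, 1]; check y·C column-wise:
  col T0: 1·0 + 3·0 + 2·-1 + 1·2 + 1·0 + 1·0 = 0
  col T1: 1·-3 + 3·1 + 2·0 + 1·0 + 1·0 + 1·0 = 0
  col T2: 1·-2 + 3·0 + 2·0 + 1·4 + 1·0 + 1·-2 = 0
  col T3: 1·0 + 3·4 + 2·-4 + 1·0 + 1·-4 + 1·0 = 0
  col T4: 1·0 + 3·0 + 2·1 + 1·-4 + 1·2 + 1·0 = 0
  col T5: 1·1 + 3·0 + 2·0 + 1·0 + 1·-1 + 1·0 = 0

y = (p0:1, p1:3, p2:2, p3:1, p4:1, p5:1)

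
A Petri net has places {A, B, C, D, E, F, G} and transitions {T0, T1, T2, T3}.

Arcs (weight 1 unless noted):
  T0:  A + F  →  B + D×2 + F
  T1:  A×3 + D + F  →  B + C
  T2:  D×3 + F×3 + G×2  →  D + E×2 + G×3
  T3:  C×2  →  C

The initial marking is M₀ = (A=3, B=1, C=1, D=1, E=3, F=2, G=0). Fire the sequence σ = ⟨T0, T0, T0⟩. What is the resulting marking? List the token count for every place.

step 1: fire T0:  (A=3, B=1, C=1, D=1, E=3, F=2, G=0) → (A=2, B=2, C=1, D=3, E=3, F=2, G=0)
step 2: fire T0:  (A=2, B=2, C=1, D=3, E=3, F=2, G=0) → (A=1, B=3, C=1, D=5, E=3, F=2, G=0)
step 3: fire T0:  (A=1, B=3, C=1, D=5, E=3, F=2, G=0) → (A=0, B=4, C=1, D=7, E=3, F=2, G=0)

(A=0, B=4, C=1, D=7, E=3, F=2, G=0)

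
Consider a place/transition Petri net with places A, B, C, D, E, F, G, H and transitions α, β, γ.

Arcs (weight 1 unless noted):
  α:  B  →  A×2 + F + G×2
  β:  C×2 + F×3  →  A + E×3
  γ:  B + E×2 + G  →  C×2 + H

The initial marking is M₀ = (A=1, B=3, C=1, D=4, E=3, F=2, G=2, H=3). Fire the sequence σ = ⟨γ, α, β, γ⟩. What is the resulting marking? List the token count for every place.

(A=4, B=0, C=3, D=4, E=2, F=0, G=2, H=5)

step 1: fire γ:  (A=1, B=3, C=1, D=4, E=3, F=2, G=2, H=3) → (A=1, B=2, C=3, D=4, E=1, F=2, G=1, H=4)
step 2: fire α:  (A=1, B=2, C=3, D=4, E=1, F=2, G=1, H=4) → (A=3, B=1, C=3, D=4, E=1, F=3, G=3, H=4)
step 3: fire β:  (A=3, B=1, C=3, D=4, E=1, F=3, G=3, H=4) → (A=4, B=1, C=1, D=4, E=4, F=0, G=3, H=4)
step 4: fire γ:  (A=4, B=1, C=1, D=4, E=4, F=0, G=3, H=4) → (A=4, B=0, C=3, D=4, E=2, F=0, G=2, H=5)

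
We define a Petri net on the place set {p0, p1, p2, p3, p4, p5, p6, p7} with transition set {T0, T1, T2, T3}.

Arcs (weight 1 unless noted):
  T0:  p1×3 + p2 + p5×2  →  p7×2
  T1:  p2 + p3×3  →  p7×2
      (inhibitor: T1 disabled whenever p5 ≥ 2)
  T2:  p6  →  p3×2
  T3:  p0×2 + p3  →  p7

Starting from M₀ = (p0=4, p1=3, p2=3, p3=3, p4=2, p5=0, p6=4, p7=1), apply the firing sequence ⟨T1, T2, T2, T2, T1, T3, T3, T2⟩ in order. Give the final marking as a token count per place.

step 1: fire T1:  (p0=4, p1=3, p2=3, p3=3, p4=2, p5=0, p6=4, p7=1) → (p0=4, p1=3, p2=2, p3=0, p4=2, p5=0, p6=4, p7=3)
step 2: fire T2:  (p0=4, p1=3, p2=2, p3=0, p4=2, p5=0, p6=4, p7=3) → (p0=4, p1=3, p2=2, p3=2, p4=2, p5=0, p6=3, p7=3)
step 3: fire T2:  (p0=4, p1=3, p2=2, p3=2, p4=2, p5=0, p6=3, p7=3) → (p0=4, p1=3, p2=2, p3=4, p4=2, p5=0, p6=2, p7=3)
step 4: fire T2:  (p0=4, p1=3, p2=2, p3=4, p4=2, p5=0, p6=2, p7=3) → (p0=4, p1=3, p2=2, p3=6, p4=2, p5=0, p6=1, p7=3)
step 5: fire T1:  (p0=4, p1=3, p2=2, p3=6, p4=2, p5=0, p6=1, p7=3) → (p0=4, p1=3, p2=1, p3=3, p4=2, p5=0, p6=1, p7=5)
step 6: fire T3:  (p0=4, p1=3, p2=1, p3=3, p4=2, p5=0, p6=1, p7=5) → (p0=2, p1=3, p2=1, p3=2, p4=2, p5=0, p6=1, p7=6)
step 7: fire T3:  (p0=2, p1=3, p2=1, p3=2, p4=2, p5=0, p6=1, p7=6) → (p0=0, p1=3, p2=1, p3=1, p4=2, p5=0, p6=1, p7=7)
step 8: fire T2:  (p0=0, p1=3, p2=1, p3=1, p4=2, p5=0, p6=1, p7=7) → (p0=0, p1=3, p2=1, p3=3, p4=2, p5=0, p6=0, p7=7)

(p0=0, p1=3, p2=1, p3=3, p4=2, p5=0, p6=0, p7=7)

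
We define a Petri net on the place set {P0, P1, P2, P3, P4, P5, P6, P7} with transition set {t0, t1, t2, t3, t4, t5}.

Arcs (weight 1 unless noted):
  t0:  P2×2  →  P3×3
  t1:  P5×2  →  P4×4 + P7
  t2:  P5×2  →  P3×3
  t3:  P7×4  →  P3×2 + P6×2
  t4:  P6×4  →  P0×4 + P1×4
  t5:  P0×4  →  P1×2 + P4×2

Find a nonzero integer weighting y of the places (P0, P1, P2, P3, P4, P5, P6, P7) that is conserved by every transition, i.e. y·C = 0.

y = (P0:1, P1:11, P2:-18, P3:-12, P4:-9, P5:-18, P6:12, P7:0)

Incidence matrix C (rows=places, cols=transitions):
       t0   t1   t2   t3   t4   t5
   P0   0    0    0    0    4   -4
   P1   0    0    0    0    4    2
   P2  -2    0    0    0    0    0
   P3   3    0    3    2    0    0
   P4   0    4    0    0    0    2
   P5   0   -2   -2    0    0    0
   P6   0    0    0    2   -4    0
   P7   0    1    0   -4    0    0

Candidate y = [1, 11, -18, -12, -9, -18, 12, 0]; check y·C column-wise:
  col t0: 1·0 + 11·0 + -18·-2 + -12·3 + -9·0 + -18·0 + 12·0 = 0
  col t1: 1·0 + 11·0 + -18·0 + -12·0 + -9·4 + -18·-2 + 12·0 + 0·1 = 0
  col t2: 1·0 + 11·0 + -18·0 + -12·3 + -9·0 + -18·-2 + 12·0 = 0
  col t3: 1·0 + 11·0 + -18·0 + -12·2 + -9·0 + -18·0 + 12·2 + 0·-4 = 0
  col t4: 1·4 + 11·4 + -18·0 + -12·0 + -9·0 + -18·0 + 12·-4 = 0
  col t5: 1·-4 + 11·2 + -18·0 + -12·0 + -9·2 + -18·0 + 12·0 = 0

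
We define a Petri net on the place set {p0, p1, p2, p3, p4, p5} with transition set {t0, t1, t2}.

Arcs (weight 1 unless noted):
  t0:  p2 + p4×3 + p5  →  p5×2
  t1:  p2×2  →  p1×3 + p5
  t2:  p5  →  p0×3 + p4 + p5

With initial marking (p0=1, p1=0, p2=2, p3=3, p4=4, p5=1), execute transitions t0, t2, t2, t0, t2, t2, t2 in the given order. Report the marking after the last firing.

(p0=16, p1=0, p2=0, p3=3, p4=3, p5=3)

step 1: fire t0:  (p0=1, p1=0, p2=2, p3=3, p4=4, p5=1) → (p0=1, p1=0, p2=1, p3=3, p4=1, p5=2)
step 2: fire t2:  (p0=1, p1=0, p2=1, p3=3, p4=1, p5=2) → (p0=4, p1=0, p2=1, p3=3, p4=2, p5=2)
step 3: fire t2:  (p0=4, p1=0, p2=1, p3=3, p4=2, p5=2) → (p0=7, p1=0, p2=1, p3=3, p4=3, p5=2)
step 4: fire t0:  (p0=7, p1=0, p2=1, p3=3, p4=3, p5=2) → (p0=7, p1=0, p2=0, p3=3, p4=0, p5=3)
step 5: fire t2:  (p0=7, p1=0, p2=0, p3=3, p4=0, p5=3) → (p0=10, p1=0, p2=0, p3=3, p4=1, p5=3)
step 6: fire t2:  (p0=10, p1=0, p2=0, p3=3, p4=1, p5=3) → (p0=13, p1=0, p2=0, p3=3, p4=2, p5=3)
step 7: fire t2:  (p0=13, p1=0, p2=0, p3=3, p4=2, p5=3) → (p0=16, p1=0, p2=0, p3=3, p4=3, p5=3)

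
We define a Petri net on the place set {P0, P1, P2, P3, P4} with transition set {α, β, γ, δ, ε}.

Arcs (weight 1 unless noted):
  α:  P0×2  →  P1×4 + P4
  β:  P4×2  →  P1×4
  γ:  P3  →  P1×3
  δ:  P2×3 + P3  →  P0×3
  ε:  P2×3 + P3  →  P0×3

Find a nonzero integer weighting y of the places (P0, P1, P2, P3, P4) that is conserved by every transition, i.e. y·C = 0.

Incidence matrix C (rows=places, cols=transitions):
        α    β    γ    δ    ε
   P0  -2    0    0    3    3
   P1   4    4    3    0    0
   P2   0    0    0   -3   -3
   P3   0    0   -1   -1   -1
   P4   1   -2    0    0    0

Candidate y = [3, 1, 2, 3, 2]; check y·C column-wise:
  col α: 3·-2 + 1·4 + 2·0 + 3·0 + 2·1 = 0
  col β: 3·0 + 1·4 + 2·0 + 3·0 + 2·-2 = 0
  col γ: 3·0 + 1·3 + 2·0 + 3·-1 + 2·0 = 0
  col δ: 3·3 + 1·0 + 2·-3 + 3·-1 + 2·0 = 0
  col ε: 3·3 + 1·0 + 2·-3 + 3·-1 + 2·0 = 0

y = (P0:3, P1:1, P2:2, P3:3, P4:2)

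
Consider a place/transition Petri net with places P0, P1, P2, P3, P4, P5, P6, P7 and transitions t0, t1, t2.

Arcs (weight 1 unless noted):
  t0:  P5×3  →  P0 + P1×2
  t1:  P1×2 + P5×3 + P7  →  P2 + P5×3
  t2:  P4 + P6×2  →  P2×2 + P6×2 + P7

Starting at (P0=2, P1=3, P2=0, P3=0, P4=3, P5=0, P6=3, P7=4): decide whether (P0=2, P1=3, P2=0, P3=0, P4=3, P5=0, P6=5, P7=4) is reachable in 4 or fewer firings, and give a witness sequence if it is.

NO — not reachable within 4 firings

depth 0: 1 marking
depth 1: 2 markings reached so far
depth 2: 3 markings reached so far
depth 3: 4 markings reached so far
depth 4: 4 markings reached so far
(frontier empty at depth 4; search complete)
target is not among the 4 markings reachable within 4 steps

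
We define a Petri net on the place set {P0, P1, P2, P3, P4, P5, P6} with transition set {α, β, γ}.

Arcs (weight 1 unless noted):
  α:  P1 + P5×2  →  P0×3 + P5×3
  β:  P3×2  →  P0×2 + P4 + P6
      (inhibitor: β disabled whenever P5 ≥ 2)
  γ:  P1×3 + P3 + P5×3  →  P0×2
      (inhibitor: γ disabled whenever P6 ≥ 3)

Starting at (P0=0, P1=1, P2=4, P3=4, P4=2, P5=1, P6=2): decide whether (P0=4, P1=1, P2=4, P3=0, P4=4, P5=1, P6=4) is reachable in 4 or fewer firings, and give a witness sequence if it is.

step 1: fire β:  (P0=0, P1=1, P2=4, P3=4, P4=2, P5=1, P6=2) → (P0=2, P1=1, P2=4, P3=2, P4=3, P5=1, P6=3)
step 2: fire β:  (P0=2, P1=1, P2=4, P3=2, P4=3, P5=1, P6=3) → (P0=4, P1=1, P2=4, P3=0, P4=4, P5=1, P6=4)

YES — reachable via ⟨β, β⟩ (2 firings)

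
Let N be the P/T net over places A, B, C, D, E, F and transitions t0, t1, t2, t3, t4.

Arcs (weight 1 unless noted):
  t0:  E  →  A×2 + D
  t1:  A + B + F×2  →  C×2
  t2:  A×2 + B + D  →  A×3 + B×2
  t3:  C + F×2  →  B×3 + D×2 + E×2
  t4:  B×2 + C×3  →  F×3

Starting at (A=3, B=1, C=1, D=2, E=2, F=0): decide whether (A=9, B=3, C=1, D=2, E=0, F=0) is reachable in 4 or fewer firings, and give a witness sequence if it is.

YES — reachable via ⟨t0, t0, t2, t2⟩ (4 firings)

step 1: fire t0:  (A=3, B=1, C=1, D=2, E=2, F=0) → (A=5, B=1, C=1, D=3, E=1, F=0)
step 2: fire t0:  (A=5, B=1, C=1, D=3, E=1, F=0) → (A=7, B=1, C=1, D=4, E=0, F=0)
step 3: fire t2:  (A=7, B=1, C=1, D=4, E=0, F=0) → (A=8, B=2, C=1, D=3, E=0, F=0)
step 4: fire t2:  (A=8, B=2, C=1, D=3, E=0, F=0) → (A=9, B=3, C=1, D=2, E=0, F=0)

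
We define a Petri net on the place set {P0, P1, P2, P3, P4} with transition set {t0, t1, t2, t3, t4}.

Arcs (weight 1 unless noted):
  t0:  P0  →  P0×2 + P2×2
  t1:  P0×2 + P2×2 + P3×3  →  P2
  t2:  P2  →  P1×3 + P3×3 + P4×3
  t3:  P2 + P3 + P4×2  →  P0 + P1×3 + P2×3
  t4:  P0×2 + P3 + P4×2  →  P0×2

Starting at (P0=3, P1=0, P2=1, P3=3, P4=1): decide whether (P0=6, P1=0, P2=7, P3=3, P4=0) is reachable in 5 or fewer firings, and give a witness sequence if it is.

NO — not reachable within 5 firings

depth 0: 1 marking
depth 1: 3 markings reached so far
depth 2: 7 markings reached so far
depth 3: 15 markings reached so far
depth 4: 31 markings reached so far
depth 5: 58 markings reached so far
target is not among the 58 markings reachable within 5 steps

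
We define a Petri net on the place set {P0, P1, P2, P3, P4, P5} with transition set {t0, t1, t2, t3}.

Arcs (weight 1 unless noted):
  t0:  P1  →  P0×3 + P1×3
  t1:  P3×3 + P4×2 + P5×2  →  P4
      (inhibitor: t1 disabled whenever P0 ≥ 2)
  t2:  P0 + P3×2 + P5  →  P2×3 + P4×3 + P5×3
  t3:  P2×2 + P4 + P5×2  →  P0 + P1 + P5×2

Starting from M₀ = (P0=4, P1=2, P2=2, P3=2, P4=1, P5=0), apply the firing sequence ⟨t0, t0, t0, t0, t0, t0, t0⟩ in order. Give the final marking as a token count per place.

step 1: fire t0:  (P0=4, P1=2, P2=2, P3=2, P4=1, P5=0) → (P0=7, P1=4, P2=2, P3=2, P4=1, P5=0)
step 2: fire t0:  (P0=7, P1=4, P2=2, P3=2, P4=1, P5=0) → (P0=10, P1=6, P2=2, P3=2, P4=1, P5=0)
step 3: fire t0:  (P0=10, P1=6, P2=2, P3=2, P4=1, P5=0) → (P0=13, P1=8, P2=2, P3=2, P4=1, P5=0)
step 4: fire t0:  (P0=13, P1=8, P2=2, P3=2, P4=1, P5=0) → (P0=16, P1=10, P2=2, P3=2, P4=1, P5=0)
step 5: fire t0:  (P0=16, P1=10, P2=2, P3=2, P4=1, P5=0) → (P0=19, P1=12, P2=2, P3=2, P4=1, P5=0)
step 6: fire t0:  (P0=19, P1=12, P2=2, P3=2, P4=1, P5=0) → (P0=22, P1=14, P2=2, P3=2, P4=1, P5=0)
step 7: fire t0:  (P0=22, P1=14, P2=2, P3=2, P4=1, P5=0) → (P0=25, P1=16, P2=2, P3=2, P4=1, P5=0)

(P0=25, P1=16, P2=2, P3=2, P4=1, P5=0)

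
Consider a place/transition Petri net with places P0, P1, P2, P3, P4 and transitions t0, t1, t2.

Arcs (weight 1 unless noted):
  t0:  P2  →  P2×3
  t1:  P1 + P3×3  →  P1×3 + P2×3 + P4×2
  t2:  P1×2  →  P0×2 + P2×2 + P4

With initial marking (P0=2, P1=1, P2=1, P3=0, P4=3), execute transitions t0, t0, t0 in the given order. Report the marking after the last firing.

(P0=2, P1=1, P2=7, P3=0, P4=3)

step 1: fire t0:  (P0=2, P1=1, P2=1, P3=0, P4=3) → (P0=2, P1=1, P2=3, P3=0, P4=3)
step 2: fire t0:  (P0=2, P1=1, P2=3, P3=0, P4=3) → (P0=2, P1=1, P2=5, P3=0, P4=3)
step 3: fire t0:  (P0=2, P1=1, P2=5, P3=0, P4=3) → (P0=2, P1=1, P2=7, P3=0, P4=3)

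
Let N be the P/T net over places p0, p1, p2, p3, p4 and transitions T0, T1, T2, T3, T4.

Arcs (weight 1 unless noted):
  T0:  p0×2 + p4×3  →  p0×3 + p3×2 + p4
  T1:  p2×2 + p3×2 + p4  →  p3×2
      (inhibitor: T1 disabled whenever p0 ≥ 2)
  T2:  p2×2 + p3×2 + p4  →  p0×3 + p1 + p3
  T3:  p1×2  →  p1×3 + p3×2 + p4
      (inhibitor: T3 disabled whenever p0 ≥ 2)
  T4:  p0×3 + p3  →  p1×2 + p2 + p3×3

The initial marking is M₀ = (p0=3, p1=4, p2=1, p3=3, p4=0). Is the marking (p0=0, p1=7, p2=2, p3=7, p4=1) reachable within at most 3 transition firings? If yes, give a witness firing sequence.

step 1: fire T4:  (p0=3, p1=4, p2=1, p3=3, p4=0) → (p0=0, p1=6, p2=2, p3=5, p4=0)
step 2: fire T3:  (p0=0, p1=6, p2=2, p3=5, p4=0) → (p0=0, p1=7, p2=2, p3=7, p4=1)

YES — reachable via ⟨T4, T3⟩ (2 firings)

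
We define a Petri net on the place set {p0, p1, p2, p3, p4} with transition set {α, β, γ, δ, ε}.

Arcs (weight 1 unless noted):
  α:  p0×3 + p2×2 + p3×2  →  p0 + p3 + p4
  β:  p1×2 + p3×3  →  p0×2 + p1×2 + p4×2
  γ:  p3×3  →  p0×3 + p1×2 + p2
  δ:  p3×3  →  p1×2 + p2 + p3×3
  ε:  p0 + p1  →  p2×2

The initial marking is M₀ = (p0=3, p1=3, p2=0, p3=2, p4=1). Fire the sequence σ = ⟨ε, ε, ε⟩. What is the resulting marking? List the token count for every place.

(p0=0, p1=0, p2=6, p3=2, p4=1)

step 1: fire ε:  (p0=3, p1=3, p2=0, p3=2, p4=1) → (p0=2, p1=2, p2=2, p3=2, p4=1)
step 2: fire ε:  (p0=2, p1=2, p2=2, p3=2, p4=1) → (p0=1, p1=1, p2=4, p3=2, p4=1)
step 3: fire ε:  (p0=1, p1=1, p2=4, p3=2, p4=1) → (p0=0, p1=0, p2=6, p3=2, p4=1)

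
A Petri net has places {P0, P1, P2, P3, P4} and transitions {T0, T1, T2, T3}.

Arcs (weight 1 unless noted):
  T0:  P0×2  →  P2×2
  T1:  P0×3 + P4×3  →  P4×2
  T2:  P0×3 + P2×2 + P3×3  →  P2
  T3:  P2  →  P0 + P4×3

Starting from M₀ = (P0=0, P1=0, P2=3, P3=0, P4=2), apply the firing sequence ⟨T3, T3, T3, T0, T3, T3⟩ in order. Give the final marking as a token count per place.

step 1: fire T3:  (P0=0, P1=0, P2=3, P3=0, P4=2) → (P0=1, P1=0, P2=2, P3=0, P4=5)
step 2: fire T3:  (P0=1, P1=0, P2=2, P3=0, P4=5) → (P0=2, P1=0, P2=1, P3=0, P4=8)
step 3: fire T3:  (P0=2, P1=0, P2=1, P3=0, P4=8) → (P0=3, P1=0, P2=0, P3=0, P4=11)
step 4: fire T0:  (P0=3, P1=0, P2=0, P3=0, P4=11) → (P0=1, P1=0, P2=2, P3=0, P4=11)
step 5: fire T3:  (P0=1, P1=0, P2=2, P3=0, P4=11) → (P0=2, P1=0, P2=1, P3=0, P4=14)
step 6: fire T3:  (P0=2, P1=0, P2=1, P3=0, P4=14) → (P0=3, P1=0, P2=0, P3=0, P4=17)

(P0=3, P1=0, P2=0, P3=0, P4=17)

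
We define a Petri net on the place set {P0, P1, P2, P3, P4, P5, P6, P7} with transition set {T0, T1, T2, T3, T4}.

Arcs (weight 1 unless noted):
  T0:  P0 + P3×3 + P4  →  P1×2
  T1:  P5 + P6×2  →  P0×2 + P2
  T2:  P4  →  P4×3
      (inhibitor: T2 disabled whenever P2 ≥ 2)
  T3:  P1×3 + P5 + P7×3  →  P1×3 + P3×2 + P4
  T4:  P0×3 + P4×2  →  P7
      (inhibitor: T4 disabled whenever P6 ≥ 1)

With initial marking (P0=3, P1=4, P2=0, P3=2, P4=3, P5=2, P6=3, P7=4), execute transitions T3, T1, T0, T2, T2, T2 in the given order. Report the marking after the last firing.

step 1: fire T3:  (P0=3, P1=4, P2=0, P3=2, P4=3, P5=2, P6=3, P7=4) → (P0=3, P1=4, P2=0, P3=4, P4=4, P5=1, P6=3, P7=1)
step 2: fire T1:  (P0=3, P1=4, P2=0, P3=4, P4=4, P5=1, P6=3, P7=1) → (P0=5, P1=4, P2=1, P3=4, P4=4, P5=0, P6=1, P7=1)
step 3: fire T0:  (P0=5, P1=4, P2=1, P3=4, P4=4, P5=0, P6=1, P7=1) → (P0=4, P1=6, P2=1, P3=1, P4=3, P5=0, P6=1, P7=1)
step 4: fire T2:  (P0=4, P1=6, P2=1, P3=1, P4=3, P5=0, P6=1, P7=1) → (P0=4, P1=6, P2=1, P3=1, P4=5, P5=0, P6=1, P7=1)
step 5: fire T2:  (P0=4, P1=6, P2=1, P3=1, P4=5, P5=0, P6=1, P7=1) → (P0=4, P1=6, P2=1, P3=1, P4=7, P5=0, P6=1, P7=1)
step 6: fire T2:  (P0=4, P1=6, P2=1, P3=1, P4=7, P5=0, P6=1, P7=1) → (P0=4, P1=6, P2=1, P3=1, P4=9, P5=0, P6=1, P7=1)

(P0=4, P1=6, P2=1, P3=1, P4=9, P5=0, P6=1, P7=1)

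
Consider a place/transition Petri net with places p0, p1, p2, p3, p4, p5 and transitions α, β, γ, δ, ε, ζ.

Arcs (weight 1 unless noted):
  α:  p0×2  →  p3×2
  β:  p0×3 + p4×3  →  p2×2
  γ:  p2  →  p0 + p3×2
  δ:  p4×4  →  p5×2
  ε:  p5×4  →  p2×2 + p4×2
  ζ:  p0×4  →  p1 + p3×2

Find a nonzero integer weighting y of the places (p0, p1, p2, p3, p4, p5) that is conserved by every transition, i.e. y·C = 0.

Incidence matrix C (rows=places, cols=transitions):
        α    β    γ    δ    ε    ζ
   p0  -2   -3    1    0    0   -4
   p1   0    0    0    0    0    1
   p2   0    2   -1    0    2    0
   p3   2    0    2    0    0    2
   p4   0   -3    0   -4    2    0
   p5   0    0    0    2   -4    0

Candidate y = [1, 2, 3, 1, 1, 2]; check y·C column-wise:
  col α: 1·-2 + 2·0 + 3·0 + 1·2 + 1·0 + 2·0 = 0
  col β: 1·-3 + 2·0 + 3·2 + 1·0 + 1·-3 + 2·0 = 0
  col γ: 1·1 + 2·0 + 3·-1 + 1·2 + 1·0 + 2·0 = 0
  col δ: 1·0 + 2·0 + 3·0 + 1·0 + 1·-4 + 2·2 = 0
  col ε: 1·0 + 2·0 + 3·2 + 1·0 + 1·2 + 2·-4 = 0
  col ζ: 1·-4 + 2·1 + 3·0 + 1·2 + 1·0 + 2·0 = 0

y = (p0:1, p1:2, p2:3, p3:1, p4:1, p5:2)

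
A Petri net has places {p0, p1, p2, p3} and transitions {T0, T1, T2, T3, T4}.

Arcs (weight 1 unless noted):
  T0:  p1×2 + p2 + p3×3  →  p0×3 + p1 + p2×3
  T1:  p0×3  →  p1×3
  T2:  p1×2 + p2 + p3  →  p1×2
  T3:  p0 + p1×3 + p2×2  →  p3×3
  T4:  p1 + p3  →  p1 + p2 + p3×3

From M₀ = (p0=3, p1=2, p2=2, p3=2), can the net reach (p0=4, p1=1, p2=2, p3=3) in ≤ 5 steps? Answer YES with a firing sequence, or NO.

depth 0: 1 marking
depth 1: 4 markings reached so far
depth 2: 10 markings reached so far
depth 3: 19 markings reached so far
depth 4: 32 markings reached so far
depth 5: 50 markings reached so far
target is not among the 50 markings reachable within 5 steps

NO — not reachable within 5 firings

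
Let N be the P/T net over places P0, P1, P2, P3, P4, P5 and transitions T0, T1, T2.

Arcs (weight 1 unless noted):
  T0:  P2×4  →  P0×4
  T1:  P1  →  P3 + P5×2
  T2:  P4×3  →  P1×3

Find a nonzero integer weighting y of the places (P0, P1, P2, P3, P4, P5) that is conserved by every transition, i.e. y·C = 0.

y = (P0:1, P1:0, P2:1, P3:0, P4:0, P5:0)

Incidence matrix C (rows=places, cols=transitions):
       T0   T1   T2
   P0   4    0    0
   P1   0   -1    3
   P2  -4    0    0
   P3   0    1    0
   P4   0    0   -3
   P5   0    2    0

Candidate y = [1, 0, 1, 0, 0, 0]; check y·C column-wise:
  col T0: 1·4 + 1·-4 = 0
  col T1: 1·0 + 0·-1 + 1·0 + 0·1 + 0·2 = 0
  col T2: 1·0 + 0·3 + 1·0 + 0·-3 = 0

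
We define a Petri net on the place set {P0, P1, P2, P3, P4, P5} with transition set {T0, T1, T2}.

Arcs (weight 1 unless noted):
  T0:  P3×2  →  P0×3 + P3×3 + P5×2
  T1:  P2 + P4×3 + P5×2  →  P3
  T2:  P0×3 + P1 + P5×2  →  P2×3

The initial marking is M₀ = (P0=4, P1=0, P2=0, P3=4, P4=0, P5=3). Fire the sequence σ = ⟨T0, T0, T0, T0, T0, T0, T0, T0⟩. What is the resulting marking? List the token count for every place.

(P0=28, P1=0, P2=0, P3=12, P4=0, P5=19)

step 1: fire T0:  (P0=4, P1=0, P2=0, P3=4, P4=0, P5=3) → (P0=7, P1=0, P2=0, P3=5, P4=0, P5=5)
step 2: fire T0:  (P0=7, P1=0, P2=0, P3=5, P4=0, P5=5) → (P0=10, P1=0, P2=0, P3=6, P4=0, P5=7)
step 3: fire T0:  (P0=10, P1=0, P2=0, P3=6, P4=0, P5=7) → (P0=13, P1=0, P2=0, P3=7, P4=0, P5=9)
step 4: fire T0:  (P0=13, P1=0, P2=0, P3=7, P4=0, P5=9) → (P0=16, P1=0, P2=0, P3=8, P4=0, P5=11)
step 5: fire T0:  (P0=16, P1=0, P2=0, P3=8, P4=0, P5=11) → (P0=19, P1=0, P2=0, P3=9, P4=0, P5=13)
step 6: fire T0:  (P0=19, P1=0, P2=0, P3=9, P4=0, P5=13) → (P0=22, P1=0, P2=0, P3=10, P4=0, P5=15)
step 7: fire T0:  (P0=22, P1=0, P2=0, P3=10, P4=0, P5=15) → (P0=25, P1=0, P2=0, P3=11, P4=0, P5=17)
step 8: fire T0:  (P0=25, P1=0, P2=0, P3=11, P4=0, P5=17) → (P0=28, P1=0, P2=0, P3=12, P4=0, P5=19)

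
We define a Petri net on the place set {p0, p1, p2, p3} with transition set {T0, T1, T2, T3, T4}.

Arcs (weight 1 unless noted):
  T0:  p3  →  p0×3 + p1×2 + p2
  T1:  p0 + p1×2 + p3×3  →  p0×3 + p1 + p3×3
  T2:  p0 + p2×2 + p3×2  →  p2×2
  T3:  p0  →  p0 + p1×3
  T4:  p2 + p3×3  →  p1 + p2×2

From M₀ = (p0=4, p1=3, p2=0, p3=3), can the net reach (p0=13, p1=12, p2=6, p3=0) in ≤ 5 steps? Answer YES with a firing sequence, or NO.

depth 0: 1 marking
depth 1: 4 markings reached so far
depth 2: 10 markings reached so far
depth 3: 19 markings reached so far
depth 4: 31 markings reached so far
depth 5: 46 markings reached so far
target is not among the 46 markings reachable within 5 steps

NO — not reachable within 5 firings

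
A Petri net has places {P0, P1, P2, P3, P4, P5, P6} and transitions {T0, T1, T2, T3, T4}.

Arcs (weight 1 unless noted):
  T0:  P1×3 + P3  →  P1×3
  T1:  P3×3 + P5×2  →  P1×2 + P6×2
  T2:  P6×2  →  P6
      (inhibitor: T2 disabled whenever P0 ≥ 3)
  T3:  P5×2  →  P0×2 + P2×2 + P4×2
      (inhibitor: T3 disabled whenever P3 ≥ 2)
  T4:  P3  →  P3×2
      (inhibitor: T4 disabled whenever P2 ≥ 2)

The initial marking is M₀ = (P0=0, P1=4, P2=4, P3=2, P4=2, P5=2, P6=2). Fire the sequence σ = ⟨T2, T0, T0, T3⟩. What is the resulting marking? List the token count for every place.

step 1: fire T2:  (P0=0, P1=4, P2=4, P3=2, P4=2, P5=2, P6=2) → (P0=0, P1=4, P2=4, P3=2, P4=2, P5=2, P6=1)
step 2: fire T0:  (P0=0, P1=4, P2=4, P3=2, P4=2, P5=2, P6=1) → (P0=0, P1=4, P2=4, P3=1, P4=2, P5=2, P6=1)
step 3: fire T0:  (P0=0, P1=4, P2=4, P3=1, P4=2, P5=2, P6=1) → (P0=0, P1=4, P2=4, P3=0, P4=2, P5=2, P6=1)
step 4: fire T3:  (P0=0, P1=4, P2=4, P3=0, P4=2, P5=2, P6=1) → (P0=2, P1=4, P2=6, P3=0, P4=4, P5=0, P6=1)

(P0=2, P1=4, P2=6, P3=0, P4=4, P5=0, P6=1)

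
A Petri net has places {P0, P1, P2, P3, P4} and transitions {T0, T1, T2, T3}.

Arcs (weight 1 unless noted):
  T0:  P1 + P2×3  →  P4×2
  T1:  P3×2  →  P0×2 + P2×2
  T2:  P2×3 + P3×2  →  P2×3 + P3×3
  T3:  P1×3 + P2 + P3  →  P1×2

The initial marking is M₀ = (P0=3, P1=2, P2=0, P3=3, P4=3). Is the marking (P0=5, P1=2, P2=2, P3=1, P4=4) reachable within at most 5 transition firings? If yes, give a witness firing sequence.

NO — not reachable within 5 firings

depth 0: 1 marking
depth 1: 2 markings reached so far
depth 2: 2 markings reached so far
(frontier empty at depth 2; search complete)
target is not among the 2 markings reachable within 5 steps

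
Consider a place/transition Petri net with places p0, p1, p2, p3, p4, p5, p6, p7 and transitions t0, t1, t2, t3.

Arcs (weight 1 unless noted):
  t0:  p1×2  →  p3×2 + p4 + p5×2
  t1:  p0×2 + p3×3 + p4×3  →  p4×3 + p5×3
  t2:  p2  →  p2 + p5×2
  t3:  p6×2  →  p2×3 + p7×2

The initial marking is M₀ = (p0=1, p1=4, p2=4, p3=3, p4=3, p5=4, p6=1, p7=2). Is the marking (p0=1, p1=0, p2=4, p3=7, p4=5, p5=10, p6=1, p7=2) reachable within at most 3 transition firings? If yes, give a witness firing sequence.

step 1: fire t0:  (p0=1, p1=4, p2=4, p3=3, p4=3, p5=4, p6=1, p7=2) → (p0=1, p1=2, p2=4, p3=5, p4=4, p5=6, p6=1, p7=2)
step 2: fire t0:  (p0=1, p1=2, p2=4, p3=5, p4=4, p5=6, p6=1, p7=2) → (p0=1, p1=0, p2=4, p3=7, p4=5, p5=8, p6=1, p7=2)
step 3: fire t2:  (p0=1, p1=0, p2=4, p3=7, p4=5, p5=8, p6=1, p7=2) → (p0=1, p1=0, p2=4, p3=7, p4=5, p5=10, p6=1, p7=2)

YES — reachable via ⟨t0, t0, t2⟩ (3 firings)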